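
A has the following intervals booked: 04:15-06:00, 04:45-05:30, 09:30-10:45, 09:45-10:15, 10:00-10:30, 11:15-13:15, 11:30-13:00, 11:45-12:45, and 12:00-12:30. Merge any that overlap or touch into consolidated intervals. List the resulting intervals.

04:45–05:30 overlaps/touches 04:15–06:00 → extend to 04:15–06:00.
09:30–10:45 is disjoint → start new block.
09:45–10:15 overlaps/touches 09:30–10:45 → extend to 09:30–10:45.
10:00–10:30 overlaps/touches 09:30–10:45 → extend to 09:30–10:45.
11:15–13:15 is disjoint → start new block.
11:30–13:00 overlaps/touches 11:15–13:15 → extend to 11:15–13:15.
11:45–12:45 overlaps/touches 11:15–13:15 → extend to 11:15–13:15.
12:00–12:30 overlaps/touches 11:15–13:15 → extend to 11:15–13:15.

04:15–06:00, 09:30–10:45, 11:15–13:15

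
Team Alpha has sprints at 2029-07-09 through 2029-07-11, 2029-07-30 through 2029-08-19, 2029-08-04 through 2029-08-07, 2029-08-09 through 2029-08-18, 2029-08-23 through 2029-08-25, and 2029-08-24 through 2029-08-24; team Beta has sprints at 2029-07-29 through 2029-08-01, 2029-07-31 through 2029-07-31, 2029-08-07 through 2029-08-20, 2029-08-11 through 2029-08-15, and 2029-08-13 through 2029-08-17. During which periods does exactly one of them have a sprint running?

First set merges to 2029-07-09 through 2029-07-11, 2029-07-30 through 2029-08-19, 2029-08-23 through 2029-08-25.
Second set merges to 2029-07-29 through 2029-08-01, 2029-08-07 through 2029-08-20.
A but not B: 2029-07-09 through 2029-07-11, 2029-08-02 through 2029-08-06, 2029-08-23 through 2029-08-25.
B but not A: 2029-07-29 through 2029-07-29, 2029-08-20 through 2029-08-20.
Combining gives A △ B.

2029-07-09 through 2029-07-11, 2029-07-29 through 2029-07-29, 2029-08-02 through 2029-08-06, 2029-08-20 through 2029-08-20, 2029-08-23 through 2029-08-25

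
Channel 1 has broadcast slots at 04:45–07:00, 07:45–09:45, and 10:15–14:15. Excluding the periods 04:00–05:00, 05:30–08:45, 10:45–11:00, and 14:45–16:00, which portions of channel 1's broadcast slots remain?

05:00-05:30, 08:45-09:45, 10:15-10:45, 11:00-14:15

04:45-07:00 with B removed leaves 05:00-05:30.
07:45-09:45 with B removed leaves 08:45-09:45.
10:15-14:15 with B removed leaves 10:15-10:45, 11:00-14:15.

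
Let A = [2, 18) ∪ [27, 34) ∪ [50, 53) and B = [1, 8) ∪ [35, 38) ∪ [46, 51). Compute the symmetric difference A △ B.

A \ B = [8, 18), [27, 34), [51, 53).
B \ A = [1, 2), [35, 38), [46, 50).
Union of the two gives the symmetric difference.

[1, 2) ∪ [8, 18) ∪ [27, 34) ∪ [35, 38) ∪ [46, 50) ∪ [51, 53)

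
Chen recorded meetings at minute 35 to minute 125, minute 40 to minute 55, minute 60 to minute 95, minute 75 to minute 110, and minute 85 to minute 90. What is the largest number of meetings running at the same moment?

4

Walk the sorted start/end points keeping a running depth.
The depth first hits 4 at minute 85.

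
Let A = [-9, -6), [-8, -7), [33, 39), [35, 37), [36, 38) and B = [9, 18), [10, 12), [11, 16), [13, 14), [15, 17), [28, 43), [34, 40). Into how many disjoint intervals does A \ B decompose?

Merge the first list: [-9, -6), [33, 39).
Merge the second list: [9, 18), [28, 43).
A \ B = [-9, -6).
That is 1 disjoint piece.

1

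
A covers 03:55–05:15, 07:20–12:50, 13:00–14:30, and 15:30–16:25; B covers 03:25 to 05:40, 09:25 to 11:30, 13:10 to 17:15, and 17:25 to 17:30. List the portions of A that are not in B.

07:20–09:25, 11:30–12:50, 13:00–13:10

03:55–05:15: fully covered by B → removed.
07:20–12:50 minus B → 07:20–09:25, 11:30–12:50.
13:00–14:30 minus B → 13:00–13:10.
15:30–16:25: fully covered by B → removed.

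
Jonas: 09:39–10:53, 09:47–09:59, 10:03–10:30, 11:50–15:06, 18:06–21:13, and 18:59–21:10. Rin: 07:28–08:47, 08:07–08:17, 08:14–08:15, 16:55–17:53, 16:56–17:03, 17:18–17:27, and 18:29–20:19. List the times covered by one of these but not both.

07:28–08:47, 09:39–10:53, 11:50–15:06, 16:55–17:53, 18:06–18:29, 20:19–21:13

A, merged: 09:39–10:53, 11:50–15:06, 18:06–21:13.
B, merged: 07:28–08:47, 16:55–17:53, 18:29–20:19.
A but not B: 09:39–10:53, 11:50–15:06, 18:06–18:29, 20:19–21:13.
B but not A: 07:28–08:47, 16:55–17:53.
Combining gives A △ B.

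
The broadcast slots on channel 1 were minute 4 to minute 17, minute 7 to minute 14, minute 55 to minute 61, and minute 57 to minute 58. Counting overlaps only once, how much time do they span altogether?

19 minutes

Merged: minute 4 to minute 17, minute 55 to minute 61.
Lengths: 13 minutes + 6 minutes = 19 minutes.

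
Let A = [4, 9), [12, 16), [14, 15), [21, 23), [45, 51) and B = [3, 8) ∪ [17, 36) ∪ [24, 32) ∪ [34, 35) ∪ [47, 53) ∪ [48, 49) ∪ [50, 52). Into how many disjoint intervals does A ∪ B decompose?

First set merges to [4, 9), [12, 16), [21, 23), [45, 51).
Second set merges to [3, 8), [17, 36), [47, 53).
A ∪ B = [3, 9), [12, 16), [17, 36), [45, 53).
That is 4 disjoint pieces.

4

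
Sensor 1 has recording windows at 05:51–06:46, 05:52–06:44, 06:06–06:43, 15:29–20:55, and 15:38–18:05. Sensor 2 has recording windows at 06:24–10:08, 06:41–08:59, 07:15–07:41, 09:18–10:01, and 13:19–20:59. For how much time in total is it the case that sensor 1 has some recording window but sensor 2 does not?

33 min

A, merged: 05:51–06:46, 15:29–20:55.
B, merged: 06:24–10:08, 13:19–20:59.
A \ B = 05:51–06:24.
Total: 33 min.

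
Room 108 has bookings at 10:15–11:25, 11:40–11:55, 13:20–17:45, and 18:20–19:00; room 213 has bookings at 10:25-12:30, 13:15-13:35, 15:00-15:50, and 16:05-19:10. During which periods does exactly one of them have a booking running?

10:15–10:25, 11:25–11:40, 11:55–12:30, 13:15–13:20, 13:35–15:00, 15:50–16:05, 17:45–18:20, 19:00–19:10

A but not B: 10:15–10:25, 13:35–15:00, 15:50–16:05.
B but not A: 11:25–11:40, 11:55–12:30, 13:15–13:20, 17:45–18:20, 19:00–19:10.
Combining gives A △ B.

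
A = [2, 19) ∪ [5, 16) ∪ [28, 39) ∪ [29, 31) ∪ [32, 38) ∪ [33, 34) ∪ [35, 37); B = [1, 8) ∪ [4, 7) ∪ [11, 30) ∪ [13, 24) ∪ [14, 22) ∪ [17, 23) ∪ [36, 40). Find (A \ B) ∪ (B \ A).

Merge the first list: [2, 19), [28, 39).
Merge the second list: [1, 8), [11, 30), [36, 40).
Only in the first: [8, 11), [30, 36).
Only in the second: [1, 2), [19, 28), [39, 40).
Together these are the periods covered by exactly one.

[1, 2) ∪ [8, 11) ∪ [19, 28) ∪ [30, 36) ∪ [39, 40)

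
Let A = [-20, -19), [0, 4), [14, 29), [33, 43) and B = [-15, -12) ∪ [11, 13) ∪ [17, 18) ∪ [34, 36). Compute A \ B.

[-20, -19) ∪ [0, 4) ∪ [14, 17) ∪ [18, 29) ∪ [33, 34) ∪ [36, 43)

[-20, -19): nothing removed.
[0, 4): nothing removed.
[14, 29) \ B = [14, 17), [18, 29).
[33, 43) \ B = [33, 34), [36, 43).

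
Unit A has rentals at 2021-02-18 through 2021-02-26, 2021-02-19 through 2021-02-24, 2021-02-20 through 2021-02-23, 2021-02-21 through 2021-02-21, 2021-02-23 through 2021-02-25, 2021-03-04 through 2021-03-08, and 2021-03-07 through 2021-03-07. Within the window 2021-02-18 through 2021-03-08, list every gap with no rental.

2021-02-27 through 2021-03-03

Covered (merged): 2021-02-18 through 2021-02-26, 2021-03-04 through 2021-03-08.
Complement within 2021-02-18 through 2021-03-08: 2021-02-27 through 2021-03-03.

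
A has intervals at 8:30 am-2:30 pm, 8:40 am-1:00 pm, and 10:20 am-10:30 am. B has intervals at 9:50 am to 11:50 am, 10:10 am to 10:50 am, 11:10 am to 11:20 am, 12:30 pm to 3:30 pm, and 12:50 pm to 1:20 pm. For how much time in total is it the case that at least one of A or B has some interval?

Merge the first list: 8:30 am-2:30 pm.
Merge the second list: 9:50 am-11:50 am, 12:30 pm-3:30 pm.
A ∪ B = 8:30 am-3:30 pm.
Total: 7 h.

7 h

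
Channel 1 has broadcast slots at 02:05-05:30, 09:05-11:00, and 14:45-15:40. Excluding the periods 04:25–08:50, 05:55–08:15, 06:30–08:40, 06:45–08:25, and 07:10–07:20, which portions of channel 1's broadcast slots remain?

02:05–04:25, 09:05–11:00, 14:45–15:40

B, merged: 04:25–08:50.
02:05–05:30 \ B = 02:05–04:25.
09:05–11:00: nothing removed.
14:45–15:40: nothing removed.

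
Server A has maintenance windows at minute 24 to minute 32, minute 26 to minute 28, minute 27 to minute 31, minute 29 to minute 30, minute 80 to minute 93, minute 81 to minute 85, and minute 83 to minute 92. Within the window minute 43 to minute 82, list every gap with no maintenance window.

minute 43 to minute 80

Covered (merged): minute 24 to minute 32, minute 80 to minute 93.
Gaps within minute 43 to minute 82: minute 43 to minute 80.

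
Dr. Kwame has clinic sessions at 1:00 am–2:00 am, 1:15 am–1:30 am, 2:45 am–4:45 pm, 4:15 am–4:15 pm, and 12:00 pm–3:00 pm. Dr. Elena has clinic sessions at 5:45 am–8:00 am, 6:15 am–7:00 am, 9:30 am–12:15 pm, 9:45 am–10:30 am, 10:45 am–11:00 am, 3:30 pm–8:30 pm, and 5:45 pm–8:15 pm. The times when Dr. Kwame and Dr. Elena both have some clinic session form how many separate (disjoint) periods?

3

Merge the first list: 1:00 am–2:00 am, 2:45 am–4:45 pm.
Merge the second list: 5:45 am–8:00 am, 9:30 am–12:15 pm, 3:30 pm–8:30 pm.
A ∩ B = 5:45 am–8:00 am, 9:30 am–12:15 pm, 3:30 pm–4:45 pm.
That is 3 disjoint pieces.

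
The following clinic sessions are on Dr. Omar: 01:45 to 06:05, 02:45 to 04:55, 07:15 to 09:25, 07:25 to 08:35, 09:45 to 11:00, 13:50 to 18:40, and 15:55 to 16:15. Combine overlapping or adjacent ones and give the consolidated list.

01:45–06:05, 07:15–09:25, 09:45–11:00, 13:50–18:40

02:45–04:55 overlaps/touches 01:45–06:05 → extend to 01:45–06:05.
07:15–09:25 is disjoint → start new block.
07:25–08:35 overlaps/touches 07:15–09:25 → extend to 07:15–09:25.
09:45–11:00 is disjoint → start new block.
13:50–18:40 is disjoint → start new block.
15:55–16:15 overlaps/touches 13:50–18:40 → extend to 13:50–18:40.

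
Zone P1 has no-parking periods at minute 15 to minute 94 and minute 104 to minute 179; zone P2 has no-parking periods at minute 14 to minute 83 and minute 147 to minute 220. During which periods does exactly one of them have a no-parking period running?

minute 14 to minute 15, minute 83 to minute 94, minute 104 to minute 147, minute 179 to minute 220

A \ B = minute 83 to minute 94, minute 104 to minute 147.
B \ A = minute 14 to minute 15, minute 179 to minute 220.
Union of the two gives the symmetric difference.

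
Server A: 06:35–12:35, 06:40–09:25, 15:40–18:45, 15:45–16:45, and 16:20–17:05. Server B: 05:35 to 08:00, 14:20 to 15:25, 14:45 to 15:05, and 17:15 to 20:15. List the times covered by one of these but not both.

05:35-06:35, 08:00-12:35, 14:20-15:25, 15:40-17:15, 18:45-20:15

A, merged: 06:35-12:35, 15:40-18:45.
B, merged: 05:35-08:00, 14:20-15:25, 17:15-20:15.
Only in the first: 08:00-12:35, 15:40-17:15.
Only in the second: 05:35-06:35, 14:20-15:25, 18:45-20:15.
Together these are the periods covered by exactly one.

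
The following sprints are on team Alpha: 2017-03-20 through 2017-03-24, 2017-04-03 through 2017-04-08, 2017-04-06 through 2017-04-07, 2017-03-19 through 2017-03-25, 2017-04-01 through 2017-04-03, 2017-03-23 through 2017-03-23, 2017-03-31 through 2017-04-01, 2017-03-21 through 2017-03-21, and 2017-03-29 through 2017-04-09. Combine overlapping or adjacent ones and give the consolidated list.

2017-03-19 through 2017-03-25, 2017-03-29 through 2017-04-09

Sort by start: 2017-03-19 through 2017-03-25, 2017-03-20 through 2017-03-24, 2017-03-21 through 2017-03-21, 2017-03-23 through 2017-03-23, 2017-03-29 through 2017-04-09, 2017-03-31 through 2017-04-01, 2017-04-01 through 2017-04-03, 2017-04-03 through 2017-04-08, 2017-04-06 through 2017-04-07.
2017-03-20 through 2017-03-24 overlaps/touches 2017-03-19 through 2017-03-25 → extend to 2017-03-19 through 2017-03-25.
2017-03-21 through 2017-03-21 overlaps/touches 2017-03-19 through 2017-03-25 → extend to 2017-03-19 through 2017-03-25.
2017-03-23 through 2017-03-23 overlaps/touches 2017-03-19 through 2017-03-25 → extend to 2017-03-19 through 2017-03-25.
2017-03-29 through 2017-04-09 is disjoint → start new block.
2017-03-31 through 2017-04-01 overlaps/touches 2017-03-29 through 2017-04-09 → extend to 2017-03-29 through 2017-04-09.
2017-04-01 through 2017-04-03 overlaps/touches 2017-03-29 through 2017-04-09 → extend to 2017-03-29 through 2017-04-09.
2017-04-03 through 2017-04-08 overlaps/touches 2017-03-29 through 2017-04-09 → extend to 2017-03-29 through 2017-04-09.
2017-04-06 through 2017-04-07 overlaps/touches 2017-03-29 through 2017-04-09 → extend to 2017-03-29 through 2017-04-09.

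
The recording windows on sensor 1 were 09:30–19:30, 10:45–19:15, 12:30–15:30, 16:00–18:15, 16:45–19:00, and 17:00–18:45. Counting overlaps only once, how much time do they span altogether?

10 h

Merged: 09:30–19:30.
Length: 10 h.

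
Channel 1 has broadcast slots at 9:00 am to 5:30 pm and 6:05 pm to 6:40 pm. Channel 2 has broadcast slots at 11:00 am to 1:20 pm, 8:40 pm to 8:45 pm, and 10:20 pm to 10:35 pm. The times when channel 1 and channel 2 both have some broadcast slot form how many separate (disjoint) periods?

A ∩ B = 11:00 am–1:20 pm.
That is 1 disjoint piece.

1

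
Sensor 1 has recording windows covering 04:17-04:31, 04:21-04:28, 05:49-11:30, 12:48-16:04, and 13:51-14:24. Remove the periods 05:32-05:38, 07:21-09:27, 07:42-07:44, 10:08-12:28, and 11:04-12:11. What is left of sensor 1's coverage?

04:17–04:31, 05:49–07:21, 09:27–10:08, 12:48–16:04

A, merged: 04:17–04:31, 05:49–11:30, 12:48–16:04.
B, merged: 05:32–05:38, 07:21–09:27, 10:08–12:28.
04:17–04:31: no B overlap → unchanged.
05:49–11:30 minus B → 05:49–07:21, 09:27–10:08.
12:48–16:04: no B overlap → unchanged.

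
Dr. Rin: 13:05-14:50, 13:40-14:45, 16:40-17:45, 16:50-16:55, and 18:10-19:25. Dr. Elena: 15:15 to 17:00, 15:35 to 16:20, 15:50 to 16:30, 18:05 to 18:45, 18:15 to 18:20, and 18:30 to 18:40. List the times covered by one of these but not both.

Merge the first list: 13:05–14:50, 16:40–17:45, 18:10–19:25.
Merge the second list: 15:15–17:00, 18:05–18:45.
Only in the first: 13:05–14:50, 17:00–17:45, 18:45–19:25.
Only in the second: 15:15–16:40, 18:05–18:10.
Together these are the periods covered by exactly one.

13:05–14:50, 15:15–16:40, 17:00–17:45, 18:05–18:10, 18:45–19:25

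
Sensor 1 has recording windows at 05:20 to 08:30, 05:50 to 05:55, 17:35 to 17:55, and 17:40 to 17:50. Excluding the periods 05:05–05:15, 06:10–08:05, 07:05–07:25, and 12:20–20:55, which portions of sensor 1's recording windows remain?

05:20–06:10, 08:05–08:30

Merge the first list: 05:20–08:30, 17:35–17:55.
Merge the second list: 05:05–05:15, 06:10–08:05, 12:20–20:55.
05:20–08:30 minus B → 05:20–06:10, 08:05–08:30.
17:35–17:55: fully covered by B → removed.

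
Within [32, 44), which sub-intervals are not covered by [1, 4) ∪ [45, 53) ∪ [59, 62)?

[32, 44)

The merged coverage is [1, 4), [45, 53), [59, 62).
Complement within [32, 44): [32, 44).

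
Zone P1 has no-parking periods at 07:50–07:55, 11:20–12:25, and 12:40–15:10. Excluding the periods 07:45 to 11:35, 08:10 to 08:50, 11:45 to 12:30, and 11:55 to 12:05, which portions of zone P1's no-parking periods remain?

B, merged: 07:45–11:35, 11:45–12:30.
07:50–07:55: entirely removed.
11:20–12:25 \ B = 11:35–11:45.
12:40–15:10: nothing removed.

11:35–11:45, 12:40–15:10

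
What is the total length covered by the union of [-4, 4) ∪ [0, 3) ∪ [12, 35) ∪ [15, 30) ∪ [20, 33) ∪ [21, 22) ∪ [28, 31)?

Merged: [-4, 4), [12, 35).
Lengths: 8 + 23 = 31.

31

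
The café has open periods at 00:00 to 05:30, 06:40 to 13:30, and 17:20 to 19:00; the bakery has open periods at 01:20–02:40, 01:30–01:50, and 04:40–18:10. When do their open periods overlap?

Merge the second list: 01:20–02:40, 04:40–18:10.
00:00–05:30 meets the second set on 01:20–02:40, 04:40–05:30.
06:40–13:30 meets the second set on 06:40–13:30.
17:20–19:00 meets the second set on 17:20–18:10.

01:20–02:40, 04:40–05:30, 06:40–13:30, 17:20–18:10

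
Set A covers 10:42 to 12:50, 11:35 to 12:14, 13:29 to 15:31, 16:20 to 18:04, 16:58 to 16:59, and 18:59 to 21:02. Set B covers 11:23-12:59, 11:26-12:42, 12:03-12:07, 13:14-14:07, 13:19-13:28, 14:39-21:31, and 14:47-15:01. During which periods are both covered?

Merge the first list: 10:42–12:50, 13:29–15:31, 16:20–18:04, 18:59–21:02.
Merge the second list: 11:23–12:59, 13:14–14:07, 14:39–21:31.
10:42–12:50 overlaps B on 11:23–12:50.
13:29–15:31 overlaps B on 13:29–14:07, 14:39–15:31.
16:20–18:04 overlaps B on 16:20–18:04.
18:59–21:02 overlaps B on 18:59–21:02.

11:23–12:50, 13:29–14:07, 14:39–15:31, 16:20–18:04, 18:59–21:02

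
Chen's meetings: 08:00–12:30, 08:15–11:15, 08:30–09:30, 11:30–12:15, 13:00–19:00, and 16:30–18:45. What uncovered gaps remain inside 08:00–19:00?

The merged coverage is 08:00–12:30, 13:00–19:00.
Complement within 08:00–19:00: 12:30–13:00.

12:30–13:00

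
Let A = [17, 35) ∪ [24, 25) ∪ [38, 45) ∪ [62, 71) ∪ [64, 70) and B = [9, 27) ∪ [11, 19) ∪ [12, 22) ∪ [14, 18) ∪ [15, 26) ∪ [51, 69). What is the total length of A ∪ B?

53

Merge the first list: [17, 35), [38, 45), [62, 71).
Merge the second list: [9, 27), [51, 69).
A ∪ B = [9, 35), [38, 45), [51, 71).
Total: 26 + 7 + 20 = 53.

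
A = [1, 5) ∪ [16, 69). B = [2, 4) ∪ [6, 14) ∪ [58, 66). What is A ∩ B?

[1, 5) overlaps B on [2, 4).
[16, 69) overlaps B on [58, 66).

[2, 4) ∪ [58, 66)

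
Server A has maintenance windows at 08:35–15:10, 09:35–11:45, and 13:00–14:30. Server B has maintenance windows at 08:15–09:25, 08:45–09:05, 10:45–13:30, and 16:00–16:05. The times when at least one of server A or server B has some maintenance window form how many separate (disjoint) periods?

Merge the first list: 08:35-15:10.
Merge the second list: 08:15-09:25, 10:45-13:30, 16:00-16:05.
A ∪ B = 08:15-15:10, 16:00-16:05.
That is 2 disjoint pieces.

2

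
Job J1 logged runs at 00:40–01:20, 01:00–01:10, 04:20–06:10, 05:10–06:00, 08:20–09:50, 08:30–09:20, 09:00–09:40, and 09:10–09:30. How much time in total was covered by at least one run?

Merged: 00:40-01:20, 04:20-06:10, 08:20-09:50.
Lengths: 40 min + 1 h 50 min + 1 h 30 min = 4 h.

4 h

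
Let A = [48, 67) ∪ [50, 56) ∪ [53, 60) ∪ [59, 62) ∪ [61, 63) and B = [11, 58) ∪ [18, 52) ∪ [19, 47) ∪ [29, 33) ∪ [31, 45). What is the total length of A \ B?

9

Merge the first list: [48, 67).
Merge the second list: [11, 58).
A \ B = [58, 67).
Total: 9.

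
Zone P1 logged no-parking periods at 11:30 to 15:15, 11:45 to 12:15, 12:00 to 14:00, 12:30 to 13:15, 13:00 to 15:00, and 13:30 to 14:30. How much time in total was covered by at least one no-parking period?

Merged: 11:30–15:15.
Length: 3 h 45 min.

3 h 45 min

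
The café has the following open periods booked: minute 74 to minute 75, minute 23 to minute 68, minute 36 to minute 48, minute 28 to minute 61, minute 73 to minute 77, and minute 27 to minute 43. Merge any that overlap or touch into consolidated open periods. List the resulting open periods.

Sort by start: minute 23 to minute 68, minute 27 to minute 43, minute 28 to minute 61, minute 36 to minute 48, minute 73 to minute 77, minute 74 to minute 75.
minute 27 to minute 43 overlaps/touches minute 23 to minute 68 → extend to minute 23 to minute 68.
minute 28 to minute 61 overlaps/touches minute 23 to minute 68 → extend to minute 23 to minute 68.
minute 36 to minute 48 overlaps/touches minute 23 to minute 68 → extend to minute 23 to minute 68.
minute 73 to minute 77 is disjoint → start new block.
minute 74 to minute 75 overlaps/touches minute 73 to minute 77 → extend to minute 73 to minute 77.

minute 23 to minute 68, minute 73 to minute 77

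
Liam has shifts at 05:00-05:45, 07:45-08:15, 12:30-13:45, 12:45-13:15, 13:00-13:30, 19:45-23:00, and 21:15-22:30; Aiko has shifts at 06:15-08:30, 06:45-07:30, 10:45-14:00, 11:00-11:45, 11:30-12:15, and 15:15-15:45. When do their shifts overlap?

07:45–08:15, 12:30–13:45

Merge the first list: 05:00–05:45, 07:45–08:15, 12:30–13:45, 19:45–23:00.
Merge the second list: 06:15–08:30, 10:45–14:00, 15:15–15:45.
05:00–05:45: no overlap with the second set.
07:45–08:15 meets the second set on 07:45–08:15.
12:30–13:45 meets the second set on 12:30–13:45.
19:45–23:00: no overlap with the second set.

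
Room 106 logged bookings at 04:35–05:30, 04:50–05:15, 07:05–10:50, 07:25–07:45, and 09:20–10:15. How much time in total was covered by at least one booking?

4 h 40 min

Merged: 04:35-05:30, 07:05-10:50.
Lengths: 55 min + 3 h 45 min = 4 h 40 min.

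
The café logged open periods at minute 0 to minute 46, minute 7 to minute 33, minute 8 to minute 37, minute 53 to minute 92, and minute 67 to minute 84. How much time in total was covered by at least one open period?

Merged: minute 0 to minute 46, minute 53 to minute 92.
Lengths: 46 minutes + 39 minutes = 85 minutes.

85 minutes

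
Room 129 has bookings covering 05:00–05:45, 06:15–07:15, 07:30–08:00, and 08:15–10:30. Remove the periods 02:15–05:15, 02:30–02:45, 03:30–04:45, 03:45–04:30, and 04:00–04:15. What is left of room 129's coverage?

Second set merges to 02:15-05:15.
05:00-05:45 with B removed leaves 05:15-05:45.
06:15-07:15 is untouched.
07:30-08:00 is untouched.
08:15-10:30 is untouched.

05:15-05:45, 06:15-07:15, 07:30-08:00, 08:15-10:30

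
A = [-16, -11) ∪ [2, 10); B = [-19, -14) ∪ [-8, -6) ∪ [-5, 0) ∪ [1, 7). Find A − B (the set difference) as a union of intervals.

[-16, -11) with B removed leaves [-14, -11).
[2, 10) with B removed leaves [7, 10).

[-14, -11) ∪ [7, 10)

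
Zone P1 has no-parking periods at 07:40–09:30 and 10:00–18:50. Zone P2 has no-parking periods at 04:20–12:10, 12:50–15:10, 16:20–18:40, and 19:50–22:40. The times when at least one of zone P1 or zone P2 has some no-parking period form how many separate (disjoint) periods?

2

A ∪ B = 04:20–18:50, 19:50–22:40.
That is 2 disjoint pieces.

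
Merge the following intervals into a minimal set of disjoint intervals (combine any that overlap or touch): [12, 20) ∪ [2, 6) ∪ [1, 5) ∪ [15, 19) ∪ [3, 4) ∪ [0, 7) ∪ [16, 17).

Sort by start: [0, 7), [1, 5), [2, 6), [3, 4), [12, 20), [15, 19), [16, 17).
[1, 5) overlaps/touches [0, 7) → extend to [0, 7).
[2, 6) overlaps/touches [0, 7) → extend to [0, 7).
[3, 4) overlaps/touches [0, 7) → extend to [0, 7).
[12, 20) is disjoint → start new block.
[15, 19) overlaps/touches [12, 20) → extend to [12, 20).
[16, 17) overlaps/touches [12, 20) → extend to [12, 20).

[0, 7) ∪ [12, 20)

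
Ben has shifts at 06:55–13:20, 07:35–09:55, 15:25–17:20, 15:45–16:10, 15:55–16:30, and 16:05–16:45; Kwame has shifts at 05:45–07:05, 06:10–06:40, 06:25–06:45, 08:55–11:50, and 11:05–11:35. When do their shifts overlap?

First set merges to 06:55–13:20, 15:25–17:20.
Second set merges to 05:45–07:05, 08:55–11:50.
06:55–13:20 meets the second set on 06:55–07:05, 08:55–11:50.
15:25–17:20: no overlap with the second set.

06:55–07:05, 08:55–11:50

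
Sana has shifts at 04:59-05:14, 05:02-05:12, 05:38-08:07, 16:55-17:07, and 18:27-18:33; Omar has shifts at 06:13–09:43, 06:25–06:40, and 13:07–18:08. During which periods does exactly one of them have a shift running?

04:59-05:14, 05:38-06:13, 08:07-09:43, 13:07-16:55, 17:07-18:08, 18:27-18:33

A, merged: 04:59-05:14, 05:38-08:07, 16:55-17:07, 18:27-18:33.
B, merged: 06:13-09:43, 13:07-18:08.
A but not B: 04:59-05:14, 05:38-06:13, 18:27-18:33.
B but not A: 08:07-09:43, 13:07-16:55, 17:07-18:08.
Combining gives A △ B.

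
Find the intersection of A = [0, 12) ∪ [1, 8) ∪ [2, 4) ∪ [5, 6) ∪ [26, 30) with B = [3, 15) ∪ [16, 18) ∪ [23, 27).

A, merged: [0, 12), [26, 30).
[0, 12) overlaps B on [3, 12).
[26, 30) overlaps B on [26, 27).

[3, 12) ∪ [26, 27)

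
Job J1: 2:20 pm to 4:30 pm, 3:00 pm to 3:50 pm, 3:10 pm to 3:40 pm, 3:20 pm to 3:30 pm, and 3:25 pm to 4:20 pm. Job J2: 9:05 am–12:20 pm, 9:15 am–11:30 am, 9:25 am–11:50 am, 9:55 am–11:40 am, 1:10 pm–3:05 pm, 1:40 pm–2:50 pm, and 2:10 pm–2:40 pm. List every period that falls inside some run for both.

Merge the first list: 2:20 pm-4:30 pm.
Merge the second list: 9:05 am-12:20 pm, 1:10 pm-3:05 pm.
2:20 pm-4:30 pm ∩ B → 2:20 pm-3:05 pm.

2:20 pm-3:05 pm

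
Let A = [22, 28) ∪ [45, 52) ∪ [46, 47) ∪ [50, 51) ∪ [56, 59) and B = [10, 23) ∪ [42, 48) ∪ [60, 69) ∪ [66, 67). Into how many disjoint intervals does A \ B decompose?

Merge the first list: [22, 28), [45, 52), [56, 59).
Merge the second list: [10, 23), [42, 48), [60, 69).
A \ B = [23, 28), [48, 52), [56, 59).
That is 3 disjoint pieces.

3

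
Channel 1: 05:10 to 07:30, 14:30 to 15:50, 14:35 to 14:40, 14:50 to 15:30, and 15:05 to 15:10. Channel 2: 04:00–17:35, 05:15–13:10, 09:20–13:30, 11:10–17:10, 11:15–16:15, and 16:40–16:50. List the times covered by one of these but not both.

Merge the first list: 05:10–07:30, 14:30–15:50.
Merge the second list: 04:00–17:35.
A \ B = none.
B \ A = 04:00–05:10, 07:30–14:30, 15:50–17:35.
Union of the two gives the symmetric difference.

04:00–05:10, 07:30–14:30, 15:50–17:35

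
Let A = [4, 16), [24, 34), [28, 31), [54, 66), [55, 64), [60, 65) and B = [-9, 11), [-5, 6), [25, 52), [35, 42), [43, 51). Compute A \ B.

[11, 16) ∪ [24, 25) ∪ [54, 66)

A, merged: [4, 16), [24, 34), [54, 66).
B, merged: [-9, 11), [25, 52).
[4, 16) minus B → [11, 16).
[24, 34) minus B → [24, 25).
[54, 66): no B overlap → unchanged.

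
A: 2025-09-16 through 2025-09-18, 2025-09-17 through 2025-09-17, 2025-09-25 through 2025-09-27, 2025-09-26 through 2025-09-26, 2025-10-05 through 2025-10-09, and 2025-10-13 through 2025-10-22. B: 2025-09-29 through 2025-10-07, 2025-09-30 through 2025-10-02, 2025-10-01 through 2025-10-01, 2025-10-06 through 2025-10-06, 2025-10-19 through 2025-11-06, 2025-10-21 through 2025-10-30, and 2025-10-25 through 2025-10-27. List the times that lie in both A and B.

A, merged: 2025-09-16 through 2025-09-18, 2025-09-25 through 2025-09-27, 2025-10-05 through 2025-10-09, 2025-10-13 through 2025-10-22.
B, merged: 2025-09-29 through 2025-10-07, 2025-10-19 through 2025-11-06.
2025-09-16 through 2025-09-18 meets no B interval.
2025-09-25 through 2025-09-27 meets no B interval.
2025-10-05 through 2025-10-09 ∩ B → 2025-10-05 through 2025-10-07.
2025-10-13 through 2025-10-22 ∩ B → 2025-10-19 through 2025-10-22.

2025-10-05 through 2025-10-07, 2025-10-19 through 2025-10-22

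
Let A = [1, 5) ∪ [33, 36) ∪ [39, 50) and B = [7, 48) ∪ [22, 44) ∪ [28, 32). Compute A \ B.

B, merged: [7, 48).
[1, 5): no B overlap → unchanged.
[33, 36): fully covered by B → removed.
[39, 50) minus B → [48, 50).

[1, 5) ∪ [48, 50)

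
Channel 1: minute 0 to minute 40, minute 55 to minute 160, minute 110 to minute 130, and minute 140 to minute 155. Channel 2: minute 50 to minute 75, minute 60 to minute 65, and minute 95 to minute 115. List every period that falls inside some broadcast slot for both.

A, merged: minute 0 to minute 40, minute 55 to minute 160.
B, merged: minute 50 to minute 75, minute 95 to minute 115.
minute 0 to minute 40 meets no B interval.
minute 55 to minute 160 ∩ B → minute 55 to minute 75, minute 95 to minute 115.

minute 55 to minute 75, minute 95 to minute 115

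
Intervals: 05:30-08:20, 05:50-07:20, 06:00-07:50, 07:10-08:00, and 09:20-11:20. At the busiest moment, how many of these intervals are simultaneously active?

4

At 07:10, 4 of the intervals are simultaneously active.
No point has more.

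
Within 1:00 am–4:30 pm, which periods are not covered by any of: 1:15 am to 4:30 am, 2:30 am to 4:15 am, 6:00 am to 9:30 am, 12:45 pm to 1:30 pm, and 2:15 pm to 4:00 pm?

The merged coverage is 1:15 am–4:30 am, 6:00 am–9:30 am, 12:45 pm–1:30 pm, 2:15 pm–4:00 pm.
Complement within 1:00 am–4:30 pm: 1:00 am–1:15 am, 4:30 am–6:00 am, 9:30 am–12:45 pm, 1:30 pm–2:15 pm, 4:00 pm–4:30 pm.

1:00 am–1:15 am, 4:30 am–6:00 am, 9:30 am–12:45 pm, 1:30 pm–2:15 pm, 4:00 pm–4:30 pm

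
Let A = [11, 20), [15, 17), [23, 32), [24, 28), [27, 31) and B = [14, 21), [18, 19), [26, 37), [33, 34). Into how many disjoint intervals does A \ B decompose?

A, merged: [11, 20), [23, 32).
B, merged: [14, 21), [26, 37).
A \ B = [11, 14), [23, 26).
That is 2 disjoint pieces.

2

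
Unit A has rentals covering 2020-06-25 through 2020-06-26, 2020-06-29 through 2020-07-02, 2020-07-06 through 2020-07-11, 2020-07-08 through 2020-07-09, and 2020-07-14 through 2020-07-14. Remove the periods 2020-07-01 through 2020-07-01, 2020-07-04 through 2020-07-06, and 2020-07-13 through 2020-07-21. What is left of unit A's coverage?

Merge the first list: 2020-06-25 through 2020-06-26, 2020-06-29 through 2020-07-02, 2020-07-06 through 2020-07-11, 2020-07-14 through 2020-07-14.
2020-06-25 through 2020-06-26: nothing removed.
2020-06-29 through 2020-07-02 \ B = 2020-06-29 through 2020-06-30, 2020-07-02 through 2020-07-02.
2020-07-06 through 2020-07-11 \ B = 2020-07-07 through 2020-07-11.
2020-07-14 through 2020-07-14: entirely removed.

2020-06-25 through 2020-06-26, 2020-06-29 through 2020-06-30, 2020-07-02 through 2020-07-02, 2020-07-07 through 2020-07-11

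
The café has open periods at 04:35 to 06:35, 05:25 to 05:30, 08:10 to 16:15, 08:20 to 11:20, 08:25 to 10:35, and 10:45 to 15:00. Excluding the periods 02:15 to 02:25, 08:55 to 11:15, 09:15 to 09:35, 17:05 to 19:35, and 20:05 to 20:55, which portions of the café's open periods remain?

A, merged: 04:35-06:35, 08:10-16:15.
B, merged: 02:15-02:25, 08:55-11:15, 17:05-19:35, 20:05-20:55.
04:35-06:35: nothing removed.
08:10-16:15 \ B = 08:10-08:55, 11:15-16:15.

04:35-06:35, 08:10-08:55, 11:15-16:15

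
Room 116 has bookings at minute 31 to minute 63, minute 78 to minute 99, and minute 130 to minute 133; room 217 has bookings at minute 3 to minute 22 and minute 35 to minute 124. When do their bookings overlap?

minute 35 to minute 63, minute 78 to minute 99

minute 31 to minute 63 meets the second set on minute 35 to minute 63.
minute 78 to minute 99 meets the second set on minute 78 to minute 99.
minute 130 to minute 133: no overlap with the second set.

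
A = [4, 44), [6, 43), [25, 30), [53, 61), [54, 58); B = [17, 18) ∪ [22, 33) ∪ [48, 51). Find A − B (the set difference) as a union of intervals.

Merge the first list: [4, 44), [53, 61).
[4, 44) minus B → [4, 17), [18, 22), [33, 44).
[53, 61): no B overlap → unchanged.

[4, 17) ∪ [18, 22) ∪ [33, 44) ∪ [53, 61)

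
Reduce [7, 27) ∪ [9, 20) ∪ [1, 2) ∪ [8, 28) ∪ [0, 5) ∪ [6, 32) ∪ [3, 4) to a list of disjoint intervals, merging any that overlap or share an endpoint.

Sort by start: [0, 5), [1, 2), [3, 4), [6, 32), [7, 27), [8, 28), [9, 20).
[1, 2) overlaps/touches [0, 5) → extend to [0, 5).
[3, 4) overlaps/touches [0, 5) → extend to [0, 5).
[6, 32) is disjoint → start new block.
[7, 27) overlaps/touches [6, 32) → extend to [6, 32).
[8, 28) overlaps/touches [6, 32) → extend to [6, 32).
[9, 20) overlaps/touches [6, 32) → extend to [6, 32).

[0, 5) ∪ [6, 32)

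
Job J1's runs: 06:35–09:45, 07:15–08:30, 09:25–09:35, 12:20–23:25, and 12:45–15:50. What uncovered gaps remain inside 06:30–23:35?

The merged coverage is 06:35-09:45, 12:20-23:25.
Uncovered inside 06:30-23:35: 06:30-06:35, 09:45-12:20, 23:25-23:35.

06:30-06:35, 09:45-12:20, 23:25-23:35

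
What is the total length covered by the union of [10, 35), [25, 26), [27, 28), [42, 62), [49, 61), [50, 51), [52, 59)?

Merged: [10, 35), [42, 62).
Lengths: 25 + 20 = 45.

45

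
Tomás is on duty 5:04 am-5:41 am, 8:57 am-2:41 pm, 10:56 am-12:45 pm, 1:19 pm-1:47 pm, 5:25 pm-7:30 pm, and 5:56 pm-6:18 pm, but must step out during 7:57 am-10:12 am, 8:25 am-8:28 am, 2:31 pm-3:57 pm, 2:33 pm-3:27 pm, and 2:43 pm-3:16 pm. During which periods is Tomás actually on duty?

Merge the first list: 5:04 am-5:41 am, 8:57 am-2:41 pm, 5:25 pm-7:30 pm.
Merge the second list: 7:57 am-10:12 am, 2:31 pm-3:57 pm.
5:04 am-5:41 am is untouched.
8:57 am-2:41 pm with B removed leaves 10:12 am-2:31 pm.
5:25 pm-7:30 pm is untouched.

5:04 am-5:41 am, 10:12 am-2:31 pm, 5:25 pm-7:30 pm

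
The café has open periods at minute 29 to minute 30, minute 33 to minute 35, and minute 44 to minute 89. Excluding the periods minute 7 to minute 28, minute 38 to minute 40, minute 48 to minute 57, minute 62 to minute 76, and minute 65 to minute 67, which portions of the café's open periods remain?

minute 29 to minute 30, minute 33 to minute 35, minute 44 to minute 48, minute 57 to minute 62, minute 76 to minute 89

B, merged: minute 7 to minute 28, minute 38 to minute 40, minute 48 to minute 57, minute 62 to minute 76.
minute 29 to minute 30 is untouched.
minute 33 to minute 35 is untouched.
minute 44 to minute 89 with B removed leaves minute 44 to minute 48, minute 57 to minute 62, minute 76 to minute 89.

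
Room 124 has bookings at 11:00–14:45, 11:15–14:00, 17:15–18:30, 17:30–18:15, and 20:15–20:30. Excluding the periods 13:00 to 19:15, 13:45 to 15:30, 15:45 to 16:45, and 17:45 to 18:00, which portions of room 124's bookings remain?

First set merges to 11:00–14:45, 17:15–18:30, 20:15–20:30.
Second set merges to 13:00–19:15.
11:00–14:45 minus B → 11:00–13:00.
17:15–18:30: fully covered by B → removed.
20:15–20:30: no B overlap → unchanged.

11:00–13:00, 20:15–20:30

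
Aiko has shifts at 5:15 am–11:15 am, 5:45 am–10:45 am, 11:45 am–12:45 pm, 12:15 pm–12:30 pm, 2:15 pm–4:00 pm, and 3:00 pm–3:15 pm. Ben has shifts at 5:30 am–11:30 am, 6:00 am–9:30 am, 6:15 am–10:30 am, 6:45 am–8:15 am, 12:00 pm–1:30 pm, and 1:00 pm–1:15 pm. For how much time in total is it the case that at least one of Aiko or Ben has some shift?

First set merges to 5:15 am-11:15 am, 11:45 am-12:45 pm, 2:15 pm-4:00 pm.
Second set merges to 5:30 am-11:30 am, 12:00 pm-1:30 pm.
A ∪ B = 5:15 am-11:30 am, 11:45 am-1:30 pm, 2:15 pm-4:00 pm.
Total: 6 h 15 min + 1 h 45 min + 1 h 45 min = 9 h 45 min.

9 h 45 min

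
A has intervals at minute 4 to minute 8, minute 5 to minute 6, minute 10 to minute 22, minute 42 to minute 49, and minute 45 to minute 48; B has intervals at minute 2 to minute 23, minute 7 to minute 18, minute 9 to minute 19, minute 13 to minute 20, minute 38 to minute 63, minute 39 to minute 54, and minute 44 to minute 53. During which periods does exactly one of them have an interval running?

minute 2 to minute 4, minute 8 to minute 10, minute 22 to minute 23, minute 38 to minute 42, minute 49 to minute 63

A, merged: minute 4 to minute 8, minute 10 to minute 22, minute 42 to minute 49.
B, merged: minute 2 to minute 23, minute 38 to minute 63.
A but not B: none.
B but not A: minute 2 to minute 4, minute 8 to minute 10, minute 22 to minute 23, minute 38 to minute 42, minute 49 to minute 63.
Combining gives A △ B.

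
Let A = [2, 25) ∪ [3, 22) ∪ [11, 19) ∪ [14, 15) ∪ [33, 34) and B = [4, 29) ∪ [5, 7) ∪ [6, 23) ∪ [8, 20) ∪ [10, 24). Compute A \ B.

A, merged: [2, 25), [33, 34).
B, merged: [4, 29).
[2, 25) minus B → [2, 4).
[33, 34): no B overlap → unchanged.

[2, 4) ∪ [33, 34)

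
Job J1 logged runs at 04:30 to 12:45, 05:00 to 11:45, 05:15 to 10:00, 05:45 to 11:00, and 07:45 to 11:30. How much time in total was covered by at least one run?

Merged: 04:30–12:45.
Length: 8 h 15 min.

8 h 15 min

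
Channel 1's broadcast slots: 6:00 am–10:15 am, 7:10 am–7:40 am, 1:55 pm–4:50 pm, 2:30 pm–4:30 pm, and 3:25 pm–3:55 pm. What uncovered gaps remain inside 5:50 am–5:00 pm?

5:50 am-6:00 am, 10:15 am-1:55 pm, 4:50 pm-5:00 pm

After merging, the occupied span is 6:00 am-10:15 am, 1:55 pm-4:50 pm.
Complement within 5:50 am-5:00 pm: 5:50 am-6:00 am, 10:15 am-1:55 pm, 4:50 pm-5:00 pm.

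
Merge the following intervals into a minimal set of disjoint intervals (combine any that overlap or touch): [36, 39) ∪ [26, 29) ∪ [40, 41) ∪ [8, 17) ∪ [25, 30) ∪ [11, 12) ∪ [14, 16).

Sort by start: [8, 17), [11, 12), [14, 16), [25, 30), [26, 29), [36, 39), [40, 41).
[11, 12) overlaps/touches [8, 17) → extend to [8, 17).
[14, 16) overlaps/touches [8, 17) → extend to [8, 17).
[25, 30) is disjoint → start new block.
[26, 29) overlaps/touches [25, 30) → extend to [25, 30).
[36, 39) is disjoint → start new block.
[40, 41) is disjoint → start new block.

[8, 17) ∪ [25, 30) ∪ [36, 39) ∪ [40, 41)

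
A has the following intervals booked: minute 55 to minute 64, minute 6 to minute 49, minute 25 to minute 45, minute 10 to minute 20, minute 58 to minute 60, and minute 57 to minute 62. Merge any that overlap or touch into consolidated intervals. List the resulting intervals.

Sort by start: minute 6 to minute 49, minute 10 to minute 20, minute 25 to minute 45, minute 55 to minute 64, minute 57 to minute 62, minute 58 to minute 60.
minute 10 to minute 20 overlaps/touches minute 6 to minute 49 → extend to minute 6 to minute 49.
minute 25 to minute 45 overlaps/touches minute 6 to minute 49 → extend to minute 6 to minute 49.
minute 55 to minute 64 is disjoint → start new block.
minute 57 to minute 62 overlaps/touches minute 55 to minute 64 → extend to minute 55 to minute 64.
minute 58 to minute 60 overlaps/touches minute 55 to minute 64 → extend to minute 55 to minute 64.

minute 6 to minute 49, minute 55 to minute 64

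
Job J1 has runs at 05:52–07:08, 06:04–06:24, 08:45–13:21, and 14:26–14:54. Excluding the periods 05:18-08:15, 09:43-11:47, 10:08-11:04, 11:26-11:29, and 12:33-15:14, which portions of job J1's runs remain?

First set merges to 05:52–07:08, 08:45–13:21, 14:26–14:54.
Second set merges to 05:18–08:15, 09:43–11:47, 12:33–15:14.
05:52–07:08: fully covered by B → removed.
08:45–13:21 minus B → 08:45–09:43, 11:47–12:33.
14:26–14:54: fully covered by B → removed.

08:45–09:43, 11:47–12:33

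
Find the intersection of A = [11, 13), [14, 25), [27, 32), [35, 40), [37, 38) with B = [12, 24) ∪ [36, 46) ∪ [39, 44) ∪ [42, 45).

Merge the first list: [11, 13), [14, 25), [27, 32), [35, 40).
Merge the second list: [12, 24), [36, 46).
[11, 13) overlaps B on [12, 13).
[14, 25) overlaps B on [14, 24).
[27, 32) falls entirely outside B.
[35, 40) overlaps B on [36, 40).

[12, 13) ∪ [14, 24) ∪ [36, 40)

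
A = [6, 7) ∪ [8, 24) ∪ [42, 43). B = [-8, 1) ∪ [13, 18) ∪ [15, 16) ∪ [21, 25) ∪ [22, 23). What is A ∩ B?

B, merged: [-8, 1), [13, 18), [21, 25).
[6, 7) meets no B interval.
[8, 24) ∩ B → [13, 18), [21, 24).
[42, 43) meets no B interval.

[13, 18) ∪ [21, 24)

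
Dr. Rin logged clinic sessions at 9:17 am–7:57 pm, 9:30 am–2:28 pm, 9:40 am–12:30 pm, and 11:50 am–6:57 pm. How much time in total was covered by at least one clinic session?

Merged: 9:17 am-7:57 pm.
Length: 10 h 40 min.

10 h 40 min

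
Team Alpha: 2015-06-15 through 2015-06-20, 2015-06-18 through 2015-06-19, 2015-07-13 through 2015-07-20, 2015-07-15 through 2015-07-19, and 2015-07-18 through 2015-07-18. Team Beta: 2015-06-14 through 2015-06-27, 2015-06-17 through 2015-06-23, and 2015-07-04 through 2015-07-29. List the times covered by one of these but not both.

First set merges to 2015-06-15 through 2015-06-20, 2015-07-13 through 2015-07-20.
Second set merges to 2015-06-14 through 2015-06-27, 2015-07-04 through 2015-07-29.
A but not B: none.
B but not A: 2015-06-14 through 2015-06-14, 2015-06-21 through 2015-06-27, 2015-07-04 through 2015-07-12, 2015-07-21 through 2015-07-29.
Combining gives A △ B.

2015-06-14 through 2015-06-14, 2015-06-21 through 2015-06-27, 2015-07-04 through 2015-07-12, 2015-07-21 through 2015-07-29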